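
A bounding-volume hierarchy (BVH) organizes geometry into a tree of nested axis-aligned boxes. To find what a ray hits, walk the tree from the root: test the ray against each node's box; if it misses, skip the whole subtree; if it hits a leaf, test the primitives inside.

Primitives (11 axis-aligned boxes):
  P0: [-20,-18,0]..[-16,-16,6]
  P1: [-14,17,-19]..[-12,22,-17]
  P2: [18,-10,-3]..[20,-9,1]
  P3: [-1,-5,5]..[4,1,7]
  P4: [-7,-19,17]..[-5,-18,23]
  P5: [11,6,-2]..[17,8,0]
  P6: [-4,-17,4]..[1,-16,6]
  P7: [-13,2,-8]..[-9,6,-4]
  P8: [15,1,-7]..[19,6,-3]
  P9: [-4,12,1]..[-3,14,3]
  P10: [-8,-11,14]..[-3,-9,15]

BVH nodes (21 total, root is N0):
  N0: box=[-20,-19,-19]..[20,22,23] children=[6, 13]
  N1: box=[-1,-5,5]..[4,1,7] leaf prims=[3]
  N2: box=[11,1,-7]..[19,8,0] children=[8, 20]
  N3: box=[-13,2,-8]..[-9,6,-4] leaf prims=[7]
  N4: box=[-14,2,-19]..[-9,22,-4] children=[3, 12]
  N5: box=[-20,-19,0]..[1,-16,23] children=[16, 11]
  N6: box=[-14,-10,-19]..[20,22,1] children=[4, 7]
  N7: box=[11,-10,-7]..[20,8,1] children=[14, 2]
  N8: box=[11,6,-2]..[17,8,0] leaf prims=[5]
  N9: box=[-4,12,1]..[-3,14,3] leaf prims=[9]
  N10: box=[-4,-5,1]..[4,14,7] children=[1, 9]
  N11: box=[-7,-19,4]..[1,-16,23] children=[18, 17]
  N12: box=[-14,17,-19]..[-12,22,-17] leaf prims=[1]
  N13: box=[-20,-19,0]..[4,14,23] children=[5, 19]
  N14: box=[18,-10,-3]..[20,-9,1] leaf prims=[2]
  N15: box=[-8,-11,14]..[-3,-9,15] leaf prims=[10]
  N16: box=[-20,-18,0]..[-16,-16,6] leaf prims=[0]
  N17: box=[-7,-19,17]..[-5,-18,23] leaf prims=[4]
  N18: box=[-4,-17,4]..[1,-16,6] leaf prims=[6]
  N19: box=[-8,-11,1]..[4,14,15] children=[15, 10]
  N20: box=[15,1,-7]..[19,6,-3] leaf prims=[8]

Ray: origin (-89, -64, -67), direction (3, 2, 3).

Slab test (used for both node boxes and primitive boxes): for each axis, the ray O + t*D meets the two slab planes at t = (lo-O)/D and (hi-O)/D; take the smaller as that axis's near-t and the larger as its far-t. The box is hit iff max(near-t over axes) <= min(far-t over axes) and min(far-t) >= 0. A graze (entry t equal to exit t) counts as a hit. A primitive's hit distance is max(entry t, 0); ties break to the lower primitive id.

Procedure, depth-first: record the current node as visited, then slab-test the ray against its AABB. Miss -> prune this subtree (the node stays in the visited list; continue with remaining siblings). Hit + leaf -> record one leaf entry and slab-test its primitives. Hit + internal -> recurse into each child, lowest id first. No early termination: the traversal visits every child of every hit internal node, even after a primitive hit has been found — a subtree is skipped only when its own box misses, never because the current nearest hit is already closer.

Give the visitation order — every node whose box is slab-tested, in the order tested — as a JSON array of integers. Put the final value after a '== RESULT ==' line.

Trace the traversal:
N0 x:[23,109/3] y:[45/2,43] z:[16,30] -> hit [23,30], descend [6, 13]
  N6 x:[25,109/3] y:[27,43] z:[16,68/3] -> miss, prune
  N13 x:[23,31] y:[45/2,39] z:[67/3,30] -> hit [23,30], descend [5, 19]
    N5 x:[23,30] y:[45/2,24] z:[67/3,30] -> hit [23,24], descend [11, 16]
      N11 x:[82/3,30] y:[45/2,24] z:[71/3,30] -> miss, prune
      N16 x:[23,73/3] y:[23,24] z:[67/3,73/3] -> hit [23,24] leaf, test {P0@t=23}
    N19 x:[27,31] y:[53/2,39] z:[68/3,82/3] -> hit [27,82/3], descend [10, 15]
      N10 x:[85/3,31] y:[59/2,39] z:[68/3,74/3] -> miss, prune
      N15 x:[27,86/3] y:[53/2,55/2] z:[27,82/3] -> hit [27,82/3] leaf, test {P10@t=27}

order=[0, 6, 13, 5, 11, 16, 19, 10, 15]  |boxes|=9  |leaves|=2  hit=P0

== RESULT ==
[0, 6, 13, 5, 11, 16, 19, 10, 15]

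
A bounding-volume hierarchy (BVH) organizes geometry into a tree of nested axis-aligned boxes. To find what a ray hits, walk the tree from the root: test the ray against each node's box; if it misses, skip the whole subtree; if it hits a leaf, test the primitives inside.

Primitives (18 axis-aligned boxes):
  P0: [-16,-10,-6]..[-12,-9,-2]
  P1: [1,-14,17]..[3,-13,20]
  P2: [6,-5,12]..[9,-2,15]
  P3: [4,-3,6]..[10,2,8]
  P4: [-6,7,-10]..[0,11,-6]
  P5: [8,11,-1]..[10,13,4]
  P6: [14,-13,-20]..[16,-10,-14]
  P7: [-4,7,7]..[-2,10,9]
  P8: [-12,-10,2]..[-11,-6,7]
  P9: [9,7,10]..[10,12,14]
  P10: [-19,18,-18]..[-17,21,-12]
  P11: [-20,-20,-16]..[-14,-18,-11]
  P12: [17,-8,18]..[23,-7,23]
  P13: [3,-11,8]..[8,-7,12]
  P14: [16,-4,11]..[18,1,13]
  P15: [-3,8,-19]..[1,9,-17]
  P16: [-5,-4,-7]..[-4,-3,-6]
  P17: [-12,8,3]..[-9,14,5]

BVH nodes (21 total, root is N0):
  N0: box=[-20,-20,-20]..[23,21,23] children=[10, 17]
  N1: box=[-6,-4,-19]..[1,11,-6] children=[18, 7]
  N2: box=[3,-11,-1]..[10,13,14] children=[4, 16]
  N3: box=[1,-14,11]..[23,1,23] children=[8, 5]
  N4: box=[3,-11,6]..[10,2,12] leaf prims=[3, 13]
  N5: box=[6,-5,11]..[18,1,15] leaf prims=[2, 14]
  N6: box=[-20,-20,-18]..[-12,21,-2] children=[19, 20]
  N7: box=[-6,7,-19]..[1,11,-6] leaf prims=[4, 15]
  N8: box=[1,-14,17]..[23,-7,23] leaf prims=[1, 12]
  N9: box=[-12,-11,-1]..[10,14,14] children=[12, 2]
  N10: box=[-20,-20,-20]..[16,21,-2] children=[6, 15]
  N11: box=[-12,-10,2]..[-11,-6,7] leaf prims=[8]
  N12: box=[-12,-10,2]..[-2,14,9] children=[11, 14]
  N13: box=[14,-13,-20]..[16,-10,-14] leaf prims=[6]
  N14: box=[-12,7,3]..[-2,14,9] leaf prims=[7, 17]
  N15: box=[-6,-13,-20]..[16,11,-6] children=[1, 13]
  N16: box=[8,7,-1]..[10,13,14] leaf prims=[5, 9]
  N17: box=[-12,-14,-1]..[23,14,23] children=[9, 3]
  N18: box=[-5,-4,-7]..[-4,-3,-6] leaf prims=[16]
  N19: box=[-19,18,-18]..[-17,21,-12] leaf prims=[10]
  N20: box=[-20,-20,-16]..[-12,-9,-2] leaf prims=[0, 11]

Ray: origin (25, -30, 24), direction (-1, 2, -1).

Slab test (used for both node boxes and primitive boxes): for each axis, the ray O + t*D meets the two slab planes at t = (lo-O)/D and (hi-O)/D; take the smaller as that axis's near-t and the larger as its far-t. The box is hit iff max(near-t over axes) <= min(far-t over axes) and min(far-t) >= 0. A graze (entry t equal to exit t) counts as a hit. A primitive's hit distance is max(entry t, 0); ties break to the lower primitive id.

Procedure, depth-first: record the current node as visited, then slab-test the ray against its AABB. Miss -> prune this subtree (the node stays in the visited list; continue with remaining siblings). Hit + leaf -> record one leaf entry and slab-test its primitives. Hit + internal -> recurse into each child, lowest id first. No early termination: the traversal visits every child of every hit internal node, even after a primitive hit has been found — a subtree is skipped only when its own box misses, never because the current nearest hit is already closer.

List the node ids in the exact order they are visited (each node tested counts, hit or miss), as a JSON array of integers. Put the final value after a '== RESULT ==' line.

Trace the traversal:
N0 x:[2,45] y:[5,51/2] z:[1,44] -> hit [5,51/2], descend [10, 17]
  N10 x:[9,45] y:[5,51/2] z:[26,44] -> miss, prune
  N17 x:[2,37] y:[8,22] z:[1,25] -> hit [8,22], descend [3, 9]
    N3 x:[2,24] y:[8,31/2] z:[1,13] -> hit [8,13], descend [5, 8]
      N5 x:[7,19] y:[25/2,31/2] z:[9,13] -> hit [25/2,13] leaf, test {P2(miss), P14(miss)}
      N8 x:[2,24] y:[8,23/2] z:[1,7] -> miss, prune
    N9 x:[15,37] y:[19/2,22] z:[10,25] -> hit [15,22], descend [2, 12]
      N2 x:[15,22] y:[19/2,43/2] z:[10,25] -> hit [15,43/2], descend [4, 16]
        N4 x:[15,22] y:[19/2,16] z:[12,18] -> hit [15,16] leaf, test {P3@t=16, P13(miss)}
        N16 x:[15,17] y:[37/2,43/2] z:[10,25] -> miss, prune
      N12 x:[27,37] y:[10,22] z:[15,22] -> miss, prune

order=[0, 10, 17, 3, 5, 8, 9, 2, 4, 16, 12]  |boxes|=11  |leaves|=2  hit=P3

== RESULT ==
[0, 10, 17, 3, 5, 8, 9, 2, 4, 16, 12]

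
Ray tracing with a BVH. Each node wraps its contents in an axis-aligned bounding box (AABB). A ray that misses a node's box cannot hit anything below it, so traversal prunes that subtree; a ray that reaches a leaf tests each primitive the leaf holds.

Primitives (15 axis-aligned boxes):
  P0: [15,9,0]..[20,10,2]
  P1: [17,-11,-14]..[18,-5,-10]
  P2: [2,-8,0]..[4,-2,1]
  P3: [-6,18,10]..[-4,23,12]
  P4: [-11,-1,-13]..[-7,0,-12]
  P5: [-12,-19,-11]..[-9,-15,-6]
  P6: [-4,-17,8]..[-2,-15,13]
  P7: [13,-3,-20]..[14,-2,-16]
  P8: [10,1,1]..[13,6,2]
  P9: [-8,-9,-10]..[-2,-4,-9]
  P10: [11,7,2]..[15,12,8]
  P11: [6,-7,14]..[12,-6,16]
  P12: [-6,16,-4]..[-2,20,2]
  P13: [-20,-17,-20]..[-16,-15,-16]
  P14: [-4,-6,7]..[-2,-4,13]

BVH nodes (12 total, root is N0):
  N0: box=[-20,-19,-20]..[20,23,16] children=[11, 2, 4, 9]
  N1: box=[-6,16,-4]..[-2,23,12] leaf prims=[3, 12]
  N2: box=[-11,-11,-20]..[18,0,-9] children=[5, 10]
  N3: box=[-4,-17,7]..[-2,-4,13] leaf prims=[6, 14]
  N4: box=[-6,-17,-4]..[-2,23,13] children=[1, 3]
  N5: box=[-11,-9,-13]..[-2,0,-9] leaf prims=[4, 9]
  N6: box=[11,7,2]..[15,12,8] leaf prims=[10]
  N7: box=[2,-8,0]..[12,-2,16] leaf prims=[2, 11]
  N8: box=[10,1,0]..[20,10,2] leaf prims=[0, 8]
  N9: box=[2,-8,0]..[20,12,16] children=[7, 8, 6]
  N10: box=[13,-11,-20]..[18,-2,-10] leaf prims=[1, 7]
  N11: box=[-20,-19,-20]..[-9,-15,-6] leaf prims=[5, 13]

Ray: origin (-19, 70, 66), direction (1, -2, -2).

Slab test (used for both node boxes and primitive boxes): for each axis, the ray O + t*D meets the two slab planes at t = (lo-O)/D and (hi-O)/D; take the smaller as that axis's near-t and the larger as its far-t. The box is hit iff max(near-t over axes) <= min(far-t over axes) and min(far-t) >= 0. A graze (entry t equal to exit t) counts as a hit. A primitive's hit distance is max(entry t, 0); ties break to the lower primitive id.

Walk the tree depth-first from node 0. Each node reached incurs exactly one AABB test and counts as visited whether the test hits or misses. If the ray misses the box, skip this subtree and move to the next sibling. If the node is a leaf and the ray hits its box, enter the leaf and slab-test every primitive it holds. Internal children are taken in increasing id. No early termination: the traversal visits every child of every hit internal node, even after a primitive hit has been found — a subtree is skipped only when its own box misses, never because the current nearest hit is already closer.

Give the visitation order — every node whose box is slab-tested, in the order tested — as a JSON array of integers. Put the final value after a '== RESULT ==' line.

Trace the traversal:
N0 x:[-1,39] y:[47/2,89/2] z:[25,43] -> hit [25,39], descend [2, 4, 9, 11]
  N2 x:[8,37] y:[35,81/2] z:[75/2,43] -> miss, prune
  N4 x:[13,17] y:[47/2,87/2] z:[53/2,35] -> miss, prune
  N9 x:[21,39] y:[29,39] z:[25,33] -> hit [29,33], descend [6, 7, 8]
    N6 x:[30,34] y:[29,63/2] z:[29,32] -> hit [30,63/2] leaf, test {P10@t=30}
    N7 x:[21,31] y:[36,39] z:[25,33] -> miss, prune
    N8 x:[29,39] y:[30,69/2] z:[32,33] -> hit [32,33] leaf, test {P0(miss), P8@t=32}
  N11 x:[-1,10] y:[85/2,89/2] z:[36,43] -> miss, prune

8 AABB tests over nodes [0, 2, 4, 9, 6, 7, 8, 11]; 2 leaves entered; closest P10.

== RESULT ==
[0, 2, 4, 9, 6, 7, 8, 11]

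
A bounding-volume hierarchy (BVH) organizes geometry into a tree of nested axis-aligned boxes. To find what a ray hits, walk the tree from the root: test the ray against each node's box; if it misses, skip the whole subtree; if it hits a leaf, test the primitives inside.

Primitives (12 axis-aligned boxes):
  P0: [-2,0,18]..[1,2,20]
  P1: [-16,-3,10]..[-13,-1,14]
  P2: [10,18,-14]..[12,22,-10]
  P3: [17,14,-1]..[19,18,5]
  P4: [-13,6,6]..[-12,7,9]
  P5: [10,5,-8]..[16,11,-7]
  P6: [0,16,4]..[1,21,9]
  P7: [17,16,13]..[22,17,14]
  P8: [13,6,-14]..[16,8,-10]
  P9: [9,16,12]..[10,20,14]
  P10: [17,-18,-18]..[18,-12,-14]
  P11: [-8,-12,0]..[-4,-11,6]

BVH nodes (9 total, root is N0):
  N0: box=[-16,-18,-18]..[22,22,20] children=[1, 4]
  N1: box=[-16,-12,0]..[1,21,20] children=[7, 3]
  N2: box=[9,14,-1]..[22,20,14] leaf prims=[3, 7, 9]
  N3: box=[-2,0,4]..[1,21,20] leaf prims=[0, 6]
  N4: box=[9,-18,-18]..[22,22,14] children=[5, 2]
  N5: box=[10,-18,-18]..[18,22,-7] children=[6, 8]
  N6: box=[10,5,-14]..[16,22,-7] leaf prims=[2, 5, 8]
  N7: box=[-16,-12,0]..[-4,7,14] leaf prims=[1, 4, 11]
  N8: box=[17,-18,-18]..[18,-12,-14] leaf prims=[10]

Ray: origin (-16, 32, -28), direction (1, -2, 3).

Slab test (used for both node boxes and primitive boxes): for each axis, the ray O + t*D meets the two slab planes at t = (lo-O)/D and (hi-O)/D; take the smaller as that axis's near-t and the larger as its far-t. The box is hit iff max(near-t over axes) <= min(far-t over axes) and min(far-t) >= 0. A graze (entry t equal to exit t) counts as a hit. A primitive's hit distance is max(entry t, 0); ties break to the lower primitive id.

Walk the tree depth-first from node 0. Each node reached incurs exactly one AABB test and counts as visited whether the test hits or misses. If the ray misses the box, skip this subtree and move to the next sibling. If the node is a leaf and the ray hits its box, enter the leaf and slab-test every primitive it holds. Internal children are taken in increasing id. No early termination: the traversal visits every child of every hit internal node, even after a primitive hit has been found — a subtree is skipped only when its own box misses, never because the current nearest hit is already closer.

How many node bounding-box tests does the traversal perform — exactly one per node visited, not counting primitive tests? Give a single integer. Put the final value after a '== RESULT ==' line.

Trace the traversal:
N0 x:[0,38] y:[5,25] z:[10/3,16] -> hit [5,16], descend [1, 4]
  N1 x:[0,17] y:[11/2,22] z:[28/3,16] -> hit [28/3,16], descend [3, 7]
    N3 x:[14,17] y:[11/2,16] z:[32/3,16] -> hit [14,16] leaf, test {P0@t=46/3, P6(miss)}
    N7 x:[0,12] y:[25/2,22] z:[28/3,14] -> miss, prune
  N4 x:[25,38] y:[5,25] z:[10/3,14] -> miss, prune

Summary -> nodes [0, 1, 3, 7, 4]; box-tests=5; leaf-entries=1; first=P0

== RESULT ==
5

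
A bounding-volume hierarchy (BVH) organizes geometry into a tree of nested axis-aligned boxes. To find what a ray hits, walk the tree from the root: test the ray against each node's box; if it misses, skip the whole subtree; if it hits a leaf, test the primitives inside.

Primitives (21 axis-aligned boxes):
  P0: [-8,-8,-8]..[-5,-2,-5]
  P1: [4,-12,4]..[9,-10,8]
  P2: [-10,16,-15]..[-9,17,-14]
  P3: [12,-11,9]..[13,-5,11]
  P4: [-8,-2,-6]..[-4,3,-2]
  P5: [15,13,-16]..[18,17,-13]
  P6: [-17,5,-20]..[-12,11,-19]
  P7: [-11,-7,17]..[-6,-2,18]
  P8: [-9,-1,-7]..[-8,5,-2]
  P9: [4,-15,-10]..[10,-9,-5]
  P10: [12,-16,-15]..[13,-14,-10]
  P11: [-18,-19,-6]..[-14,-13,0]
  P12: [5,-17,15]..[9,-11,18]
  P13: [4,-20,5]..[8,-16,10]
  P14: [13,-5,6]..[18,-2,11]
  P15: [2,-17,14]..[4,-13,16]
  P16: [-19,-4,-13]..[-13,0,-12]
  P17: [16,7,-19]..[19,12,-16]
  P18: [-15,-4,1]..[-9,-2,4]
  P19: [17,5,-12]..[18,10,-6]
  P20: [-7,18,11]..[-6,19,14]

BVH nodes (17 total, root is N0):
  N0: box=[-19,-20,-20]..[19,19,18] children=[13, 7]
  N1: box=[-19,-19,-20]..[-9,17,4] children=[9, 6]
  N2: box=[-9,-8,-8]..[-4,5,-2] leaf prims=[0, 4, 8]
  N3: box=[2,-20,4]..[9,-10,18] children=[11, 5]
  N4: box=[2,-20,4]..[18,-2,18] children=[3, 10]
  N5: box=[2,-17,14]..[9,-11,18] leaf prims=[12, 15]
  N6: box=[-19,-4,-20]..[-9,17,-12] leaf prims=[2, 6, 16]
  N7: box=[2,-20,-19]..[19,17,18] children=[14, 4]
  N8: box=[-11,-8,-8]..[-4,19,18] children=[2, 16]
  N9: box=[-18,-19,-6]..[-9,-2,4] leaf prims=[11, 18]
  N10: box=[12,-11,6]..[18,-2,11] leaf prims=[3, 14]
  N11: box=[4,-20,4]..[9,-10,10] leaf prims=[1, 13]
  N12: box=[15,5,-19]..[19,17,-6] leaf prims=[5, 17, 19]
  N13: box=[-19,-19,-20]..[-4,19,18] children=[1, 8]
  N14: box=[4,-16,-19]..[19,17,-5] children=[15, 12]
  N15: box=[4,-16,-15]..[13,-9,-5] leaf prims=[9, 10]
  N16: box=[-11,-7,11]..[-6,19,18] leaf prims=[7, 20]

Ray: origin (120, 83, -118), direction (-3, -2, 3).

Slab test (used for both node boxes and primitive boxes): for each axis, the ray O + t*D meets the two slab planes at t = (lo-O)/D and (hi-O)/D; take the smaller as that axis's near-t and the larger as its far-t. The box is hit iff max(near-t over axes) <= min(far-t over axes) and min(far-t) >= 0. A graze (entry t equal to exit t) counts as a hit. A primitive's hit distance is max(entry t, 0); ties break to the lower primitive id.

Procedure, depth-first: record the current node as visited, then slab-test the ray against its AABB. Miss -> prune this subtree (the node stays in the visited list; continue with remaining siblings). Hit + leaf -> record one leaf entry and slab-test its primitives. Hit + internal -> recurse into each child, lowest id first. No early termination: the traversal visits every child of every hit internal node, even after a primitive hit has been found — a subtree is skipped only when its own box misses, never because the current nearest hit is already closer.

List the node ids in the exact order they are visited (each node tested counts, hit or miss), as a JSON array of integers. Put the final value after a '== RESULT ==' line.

Walk:
N0 x:[101/3,139/3] y:[32,103/2] z:[98/3,136/3] -> hit [101/3,136/3], descend [7, 13]
  N7 x:[101/3,118/3] y:[33,103/2] z:[33,136/3] -> hit [101/3,118/3], descend [4, 14]
    N4 x:[34,118/3] y:[85/2,103/2] z:[122/3,136/3] -> miss, prune
    N14 x:[101/3,116/3] y:[33,99/2] z:[33,113/3] -> hit [101/3,113/3], descend [12, 15]
      N12 x:[101/3,35] y:[33,39] z:[33,112/3] -> hit [101/3,35] leaf, test {P5@t=34, P17(miss), P19(miss)}
      N15 x:[107/3,116/3] y:[46,99/2] z:[103/3,113/3] -> miss, prune
  N13 x:[124/3,139/3] y:[32,51] z:[98/3,136/3] -> hit [124/3,136/3], descend [1, 8]
    N1 x:[43,139/3] y:[33,51] z:[98/3,122/3] -> miss, prune
    N8 x:[124/3,131/3] y:[32,91/2] z:[110/3,136/3] -> hit [124/3,131/3], descend [2, 16]
      N2 x:[124/3,43] y:[39,91/2] z:[110/3,116/3] -> miss, prune
      N16 x:[42,131/3] y:[32,45] z:[43,136/3] -> hit [43,131/3] leaf, test {P7(miss), P20(miss)}

11 AABB tests over nodes [0, 7, 4, 14, 12, 15, 13, 1, 8, 2, 16]; 2 leaves entered; closest P5.

== RESULT ==
[0, 7, 4, 14, 12, 15, 13, 1, 8, 2, 16]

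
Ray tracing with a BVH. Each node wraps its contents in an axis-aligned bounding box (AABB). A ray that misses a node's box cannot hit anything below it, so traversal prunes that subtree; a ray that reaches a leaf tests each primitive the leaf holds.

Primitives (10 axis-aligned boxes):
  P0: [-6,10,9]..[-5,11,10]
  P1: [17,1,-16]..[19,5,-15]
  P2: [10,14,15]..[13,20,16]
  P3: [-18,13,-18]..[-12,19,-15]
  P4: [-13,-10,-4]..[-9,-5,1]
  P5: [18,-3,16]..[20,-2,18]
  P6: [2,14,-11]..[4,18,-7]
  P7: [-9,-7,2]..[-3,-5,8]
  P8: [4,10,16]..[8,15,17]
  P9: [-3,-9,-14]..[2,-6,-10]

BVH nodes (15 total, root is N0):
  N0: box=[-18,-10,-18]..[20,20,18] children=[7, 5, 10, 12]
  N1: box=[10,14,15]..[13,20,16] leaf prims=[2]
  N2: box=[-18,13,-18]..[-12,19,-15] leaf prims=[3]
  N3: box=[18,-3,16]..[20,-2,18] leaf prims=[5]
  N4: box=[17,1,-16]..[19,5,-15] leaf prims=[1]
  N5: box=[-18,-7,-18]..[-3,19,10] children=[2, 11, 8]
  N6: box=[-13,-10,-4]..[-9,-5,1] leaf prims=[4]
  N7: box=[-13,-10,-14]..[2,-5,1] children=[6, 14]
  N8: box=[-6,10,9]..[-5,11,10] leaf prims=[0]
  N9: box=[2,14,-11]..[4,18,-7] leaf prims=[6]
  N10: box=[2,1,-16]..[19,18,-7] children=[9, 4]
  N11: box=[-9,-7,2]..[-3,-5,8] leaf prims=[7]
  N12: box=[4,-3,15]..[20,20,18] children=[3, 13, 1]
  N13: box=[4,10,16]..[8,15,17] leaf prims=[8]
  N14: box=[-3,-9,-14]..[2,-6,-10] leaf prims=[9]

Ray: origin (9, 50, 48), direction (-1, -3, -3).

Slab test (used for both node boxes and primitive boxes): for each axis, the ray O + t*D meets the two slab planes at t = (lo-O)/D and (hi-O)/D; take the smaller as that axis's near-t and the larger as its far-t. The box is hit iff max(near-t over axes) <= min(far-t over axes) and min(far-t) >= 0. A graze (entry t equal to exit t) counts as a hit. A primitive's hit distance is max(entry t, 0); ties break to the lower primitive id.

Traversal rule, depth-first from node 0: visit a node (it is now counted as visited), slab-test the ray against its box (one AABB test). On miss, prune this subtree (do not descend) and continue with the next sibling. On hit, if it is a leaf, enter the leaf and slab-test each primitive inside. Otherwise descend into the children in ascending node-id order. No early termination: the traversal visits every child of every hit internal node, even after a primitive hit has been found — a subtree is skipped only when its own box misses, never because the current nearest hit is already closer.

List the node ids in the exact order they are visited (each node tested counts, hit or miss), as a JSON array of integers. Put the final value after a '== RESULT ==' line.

Walk:
N0 x:[-11,27] y:[10,20] z:[10,22] -> hit [10,20], descend [5, 7, 10, 12]
  N5 x:[12,27] y:[31/3,19] z:[38/3,22] -> hit [38/3,19], descend [2, 8, 11]
    N2 x:[21,27] y:[31/3,37/3] z:[21,22] -> miss, prune
    N8 x:[14,15] y:[13,40/3] z:[38/3,13] -> miss, prune
    N11 x:[12,18] y:[55/3,19] z:[40/3,46/3] -> miss, prune
  N7 x:[7,22] y:[55/3,20] z:[47/3,62/3] -> hit [55/3,20], descend [6, 14]
    N6 x:[18,22] y:[55/3,20] z:[47/3,52/3] -> miss, prune
    N14 x:[7,12] y:[56/3,59/3] z:[58/3,62/3] -> miss, prune
  N10 x:[-10,7] y:[32/3,49/3] z:[55/3,64/3] -> miss, prune
  N12 x:[-11,5] y:[10,53/3] z:[10,11] -> miss, prune

Visited [0, 5, 2, 8, 11, 7, 6, 14, 10, 12]. Tests: 10 box, 0 leaf. Nearest: miss.

== RESULT ==
[0, 5, 2, 8, 11, 7, 6, 14, 10, 12]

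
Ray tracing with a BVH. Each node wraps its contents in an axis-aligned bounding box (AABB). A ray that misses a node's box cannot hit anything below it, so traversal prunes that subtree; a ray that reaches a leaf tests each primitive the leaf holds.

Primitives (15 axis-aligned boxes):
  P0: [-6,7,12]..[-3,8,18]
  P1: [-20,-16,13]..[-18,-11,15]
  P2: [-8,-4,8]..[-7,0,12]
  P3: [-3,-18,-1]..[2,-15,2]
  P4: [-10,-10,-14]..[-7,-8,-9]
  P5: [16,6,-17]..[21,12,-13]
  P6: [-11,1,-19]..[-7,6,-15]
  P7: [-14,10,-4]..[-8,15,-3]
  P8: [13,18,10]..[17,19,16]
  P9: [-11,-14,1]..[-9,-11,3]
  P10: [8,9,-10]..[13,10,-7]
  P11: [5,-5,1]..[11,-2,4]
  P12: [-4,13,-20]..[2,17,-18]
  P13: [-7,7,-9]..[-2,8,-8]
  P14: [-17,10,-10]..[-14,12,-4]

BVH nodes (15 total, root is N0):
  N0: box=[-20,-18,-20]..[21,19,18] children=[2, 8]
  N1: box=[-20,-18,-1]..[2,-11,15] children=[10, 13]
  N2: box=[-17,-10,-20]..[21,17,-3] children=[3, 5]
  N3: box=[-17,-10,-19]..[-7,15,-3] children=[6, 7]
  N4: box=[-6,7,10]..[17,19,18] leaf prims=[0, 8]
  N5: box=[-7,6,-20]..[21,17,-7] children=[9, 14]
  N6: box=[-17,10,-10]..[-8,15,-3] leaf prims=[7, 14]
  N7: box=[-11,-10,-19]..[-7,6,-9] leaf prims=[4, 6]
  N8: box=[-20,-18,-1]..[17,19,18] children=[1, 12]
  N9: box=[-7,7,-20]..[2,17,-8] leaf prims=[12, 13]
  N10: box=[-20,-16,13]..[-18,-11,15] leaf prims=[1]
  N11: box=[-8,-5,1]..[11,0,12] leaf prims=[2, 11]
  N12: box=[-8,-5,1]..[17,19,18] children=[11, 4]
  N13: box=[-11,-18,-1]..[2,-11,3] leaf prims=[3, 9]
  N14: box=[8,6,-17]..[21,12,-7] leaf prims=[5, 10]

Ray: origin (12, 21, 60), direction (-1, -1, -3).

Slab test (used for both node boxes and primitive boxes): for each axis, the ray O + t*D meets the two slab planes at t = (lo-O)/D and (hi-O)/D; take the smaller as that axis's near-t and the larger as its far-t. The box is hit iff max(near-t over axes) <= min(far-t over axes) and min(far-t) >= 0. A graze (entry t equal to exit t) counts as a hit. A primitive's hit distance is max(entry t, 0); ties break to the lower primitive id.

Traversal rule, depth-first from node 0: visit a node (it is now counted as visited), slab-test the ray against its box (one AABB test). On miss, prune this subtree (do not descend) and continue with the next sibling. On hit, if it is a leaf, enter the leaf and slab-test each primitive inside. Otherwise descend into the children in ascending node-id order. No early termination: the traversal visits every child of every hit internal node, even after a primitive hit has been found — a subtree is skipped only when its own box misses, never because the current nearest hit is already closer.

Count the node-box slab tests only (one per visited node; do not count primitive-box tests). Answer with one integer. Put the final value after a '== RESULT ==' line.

Traverse from the root:
N0 x:[-9,32] y:[2,39] z:[14,80/3] -> hit [14,80/3], descend [2, 8]
  N2 x:[-9,29] y:[4,31] z:[21,80/3] -> hit [21,80/3], descend [3, 5]
    N3 x:[19,29] y:[6,31] z:[21,79/3] -> hit [21,79/3], descend [6, 7]
      N6 x:[20,29] y:[6,11] z:[21,70/3] -> miss, prune
      N7 x:[19,23] y:[15,31] z:[23,79/3] -> hit [23,23] leaf, test {P4(miss), P6(miss)}
    N5 x:[-9,19] y:[4,15] z:[67/3,80/3] -> miss, prune
  N8 x:[-5,32] y:[2,39] z:[14,61/3] -> hit [14,61/3], descend [1, 12]
    N1 x:[10,32] y:[32,39] z:[15,61/3] -> miss, prune
    N12 x:[-5,20] y:[2,26] z:[14,59/3] -> hit [14,59/3], descend [4, 11]
      N4 x:[-5,18] y:[2,14] z:[14,50/3] -> hit [14,14] leaf, test {P0(miss), P8(miss)}
      N11 x:[1,20] y:[21,26] z:[16,59/3] -> miss, prune

11 AABB tests over nodes [0, 2, 3, 6, 7, 5, 8, 1, 12, 4, 11]; 2 leaves entered; closest miss.

== RESULT ==
11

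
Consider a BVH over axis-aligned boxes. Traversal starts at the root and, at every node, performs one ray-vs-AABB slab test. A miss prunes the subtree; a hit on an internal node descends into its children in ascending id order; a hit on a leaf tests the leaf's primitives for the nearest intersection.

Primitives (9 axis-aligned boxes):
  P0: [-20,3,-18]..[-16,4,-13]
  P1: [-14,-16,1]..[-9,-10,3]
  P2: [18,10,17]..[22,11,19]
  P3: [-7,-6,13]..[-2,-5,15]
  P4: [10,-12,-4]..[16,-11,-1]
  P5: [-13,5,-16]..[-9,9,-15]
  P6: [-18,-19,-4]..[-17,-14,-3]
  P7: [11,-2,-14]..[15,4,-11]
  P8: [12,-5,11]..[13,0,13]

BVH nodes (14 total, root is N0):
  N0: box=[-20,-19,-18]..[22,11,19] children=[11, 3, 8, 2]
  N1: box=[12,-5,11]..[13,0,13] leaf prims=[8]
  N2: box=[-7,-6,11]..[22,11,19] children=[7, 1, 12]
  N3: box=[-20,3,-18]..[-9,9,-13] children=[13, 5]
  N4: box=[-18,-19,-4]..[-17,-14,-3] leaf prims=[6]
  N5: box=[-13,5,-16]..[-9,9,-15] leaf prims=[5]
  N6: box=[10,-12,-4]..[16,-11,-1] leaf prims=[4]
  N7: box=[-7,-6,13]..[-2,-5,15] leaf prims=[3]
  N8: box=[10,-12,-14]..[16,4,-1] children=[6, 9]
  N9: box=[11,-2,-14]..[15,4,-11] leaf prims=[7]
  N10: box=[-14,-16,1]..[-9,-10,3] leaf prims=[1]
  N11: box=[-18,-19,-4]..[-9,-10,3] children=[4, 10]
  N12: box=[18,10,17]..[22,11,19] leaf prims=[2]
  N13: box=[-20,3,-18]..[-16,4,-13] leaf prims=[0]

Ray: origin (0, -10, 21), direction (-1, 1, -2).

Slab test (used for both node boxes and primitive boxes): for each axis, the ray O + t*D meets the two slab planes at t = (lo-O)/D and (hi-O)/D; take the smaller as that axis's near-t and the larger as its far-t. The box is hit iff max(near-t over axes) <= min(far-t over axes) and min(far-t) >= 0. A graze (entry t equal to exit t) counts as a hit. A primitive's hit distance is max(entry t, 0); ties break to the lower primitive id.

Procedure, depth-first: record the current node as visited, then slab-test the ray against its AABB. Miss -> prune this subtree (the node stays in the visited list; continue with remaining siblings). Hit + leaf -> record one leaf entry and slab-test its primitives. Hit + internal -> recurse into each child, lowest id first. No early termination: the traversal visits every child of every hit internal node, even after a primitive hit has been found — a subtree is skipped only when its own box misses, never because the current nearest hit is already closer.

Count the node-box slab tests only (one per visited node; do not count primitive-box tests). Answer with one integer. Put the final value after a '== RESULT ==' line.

Trace the traversal:
N0 x:[-22,20] y:[-9,21] z:[1,39/2] -> hit [1,39/2], descend [2, 3, 8, 11]
  N2 x:[-22,7] y:[4,21] z:[1,5] -> hit [4,5], descend [1, 7, 12]
    N1 x:[-13,-12] y:[5,10] z:[4,5] -> miss, prune
    N7 x:[2,7] y:[4,5] z:[3,4] -> hit [4,4] leaf, test {P3@t=4}
    N12 x:[-22,-18] y:[20,21] z:[1,2] -> miss, prune
  N3 x:[9,20] y:[13,19] z:[17,39/2] -> hit [17,19], descend [5, 13]
    N5 x:[9,13] y:[15,19] z:[18,37/2] -> miss, prune
    N13 x:[16,20] y:[13,14] z:[17,39/2] -> miss, prune
  N8 x:[-16,-10] y:[-2,14] z:[11,35/2] -> miss, prune
  N11 x:[9,18] y:[-9,0] z:[9,25/2] -> miss, prune

Summary -> nodes [0, 2, 1, 7, 12, 3, 5, 13, 8, 11]; box-tests=10; leaf-entries=1; first=P3

== RESULT ==
10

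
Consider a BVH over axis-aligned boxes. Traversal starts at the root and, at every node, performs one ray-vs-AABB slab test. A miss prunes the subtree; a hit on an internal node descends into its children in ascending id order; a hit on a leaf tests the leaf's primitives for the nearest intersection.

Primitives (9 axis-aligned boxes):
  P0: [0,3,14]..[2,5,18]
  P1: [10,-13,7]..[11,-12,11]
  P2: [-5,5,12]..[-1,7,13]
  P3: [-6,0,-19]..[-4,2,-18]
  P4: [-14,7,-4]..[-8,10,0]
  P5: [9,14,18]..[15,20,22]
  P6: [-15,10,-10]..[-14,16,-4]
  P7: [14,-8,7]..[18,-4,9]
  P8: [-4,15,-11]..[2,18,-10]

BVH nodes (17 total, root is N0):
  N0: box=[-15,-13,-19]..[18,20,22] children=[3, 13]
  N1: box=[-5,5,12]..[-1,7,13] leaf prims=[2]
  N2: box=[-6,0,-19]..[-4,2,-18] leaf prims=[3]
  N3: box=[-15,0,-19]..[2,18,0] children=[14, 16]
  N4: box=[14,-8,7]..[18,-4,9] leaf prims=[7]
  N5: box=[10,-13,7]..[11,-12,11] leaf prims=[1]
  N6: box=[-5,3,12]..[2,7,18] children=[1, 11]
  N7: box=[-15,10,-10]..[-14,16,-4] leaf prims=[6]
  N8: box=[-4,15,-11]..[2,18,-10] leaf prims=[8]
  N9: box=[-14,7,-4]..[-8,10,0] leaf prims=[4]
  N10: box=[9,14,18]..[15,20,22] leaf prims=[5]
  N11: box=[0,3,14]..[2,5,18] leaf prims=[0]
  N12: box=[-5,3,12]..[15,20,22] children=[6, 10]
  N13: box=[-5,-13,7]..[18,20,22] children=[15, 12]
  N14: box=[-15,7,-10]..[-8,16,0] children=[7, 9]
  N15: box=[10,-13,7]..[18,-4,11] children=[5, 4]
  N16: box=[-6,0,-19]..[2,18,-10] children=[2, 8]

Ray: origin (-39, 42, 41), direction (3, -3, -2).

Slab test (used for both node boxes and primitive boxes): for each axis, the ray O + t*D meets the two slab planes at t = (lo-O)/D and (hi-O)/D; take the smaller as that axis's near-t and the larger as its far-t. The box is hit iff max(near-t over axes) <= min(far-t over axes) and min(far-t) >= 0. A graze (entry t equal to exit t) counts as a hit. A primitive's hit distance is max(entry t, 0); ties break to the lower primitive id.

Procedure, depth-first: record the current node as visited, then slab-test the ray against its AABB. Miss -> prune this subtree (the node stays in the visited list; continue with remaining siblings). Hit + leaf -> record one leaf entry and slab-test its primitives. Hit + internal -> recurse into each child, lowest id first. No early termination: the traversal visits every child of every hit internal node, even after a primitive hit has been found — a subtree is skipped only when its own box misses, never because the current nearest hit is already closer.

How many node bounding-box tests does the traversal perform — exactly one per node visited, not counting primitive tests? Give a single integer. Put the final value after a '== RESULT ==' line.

Walk:
N0 x:[8,19] y:[22/3,55/3] z:[19/2,30] -> hit [19/2,55/3], descend [3, 13]
  N3 x:[8,41/3] y:[8,14] z:[41/2,30] -> miss, prune
  N13 x:[34/3,19] y:[22/3,55/3] z:[19/2,17] -> hit [34/3,17], descend [12, 15]
    N12 x:[34/3,18] y:[22/3,13] z:[19/2,29/2] -> hit [34/3,13], descend [6, 10]
      N6 x:[34/3,41/3] y:[35/3,13] z:[23/2,29/2] -> hit [35/3,13], descend [1, 11]
        N1 x:[34/3,38/3] y:[35/3,37/3] z:[14,29/2] -> miss, prune
        N11 x:[13,41/3] y:[37/3,13] z:[23/2,27/2] -> hit [13,13] leaf, test {P0@t=13}
      N10 x:[16,18] y:[22/3,28/3] z:[19/2,23/2] -> miss, prune
    N15 x:[49/3,19] y:[46/3,55/3] z:[15,17] -> hit [49/3,17], descend [4, 5]
      N4 x:[53/3,19] y:[46/3,50/3] z:[16,17] -> miss, prune
      N5 x:[49/3,50/3] y:[18,55/3] z:[15,17] -> miss, prune

Visited [0, 3, 13, 12, 6, 1, 11, 10, 15, 4, 5]. Tests: 11 box, 1 leaf. Nearest: P0.

== RESULT ==
11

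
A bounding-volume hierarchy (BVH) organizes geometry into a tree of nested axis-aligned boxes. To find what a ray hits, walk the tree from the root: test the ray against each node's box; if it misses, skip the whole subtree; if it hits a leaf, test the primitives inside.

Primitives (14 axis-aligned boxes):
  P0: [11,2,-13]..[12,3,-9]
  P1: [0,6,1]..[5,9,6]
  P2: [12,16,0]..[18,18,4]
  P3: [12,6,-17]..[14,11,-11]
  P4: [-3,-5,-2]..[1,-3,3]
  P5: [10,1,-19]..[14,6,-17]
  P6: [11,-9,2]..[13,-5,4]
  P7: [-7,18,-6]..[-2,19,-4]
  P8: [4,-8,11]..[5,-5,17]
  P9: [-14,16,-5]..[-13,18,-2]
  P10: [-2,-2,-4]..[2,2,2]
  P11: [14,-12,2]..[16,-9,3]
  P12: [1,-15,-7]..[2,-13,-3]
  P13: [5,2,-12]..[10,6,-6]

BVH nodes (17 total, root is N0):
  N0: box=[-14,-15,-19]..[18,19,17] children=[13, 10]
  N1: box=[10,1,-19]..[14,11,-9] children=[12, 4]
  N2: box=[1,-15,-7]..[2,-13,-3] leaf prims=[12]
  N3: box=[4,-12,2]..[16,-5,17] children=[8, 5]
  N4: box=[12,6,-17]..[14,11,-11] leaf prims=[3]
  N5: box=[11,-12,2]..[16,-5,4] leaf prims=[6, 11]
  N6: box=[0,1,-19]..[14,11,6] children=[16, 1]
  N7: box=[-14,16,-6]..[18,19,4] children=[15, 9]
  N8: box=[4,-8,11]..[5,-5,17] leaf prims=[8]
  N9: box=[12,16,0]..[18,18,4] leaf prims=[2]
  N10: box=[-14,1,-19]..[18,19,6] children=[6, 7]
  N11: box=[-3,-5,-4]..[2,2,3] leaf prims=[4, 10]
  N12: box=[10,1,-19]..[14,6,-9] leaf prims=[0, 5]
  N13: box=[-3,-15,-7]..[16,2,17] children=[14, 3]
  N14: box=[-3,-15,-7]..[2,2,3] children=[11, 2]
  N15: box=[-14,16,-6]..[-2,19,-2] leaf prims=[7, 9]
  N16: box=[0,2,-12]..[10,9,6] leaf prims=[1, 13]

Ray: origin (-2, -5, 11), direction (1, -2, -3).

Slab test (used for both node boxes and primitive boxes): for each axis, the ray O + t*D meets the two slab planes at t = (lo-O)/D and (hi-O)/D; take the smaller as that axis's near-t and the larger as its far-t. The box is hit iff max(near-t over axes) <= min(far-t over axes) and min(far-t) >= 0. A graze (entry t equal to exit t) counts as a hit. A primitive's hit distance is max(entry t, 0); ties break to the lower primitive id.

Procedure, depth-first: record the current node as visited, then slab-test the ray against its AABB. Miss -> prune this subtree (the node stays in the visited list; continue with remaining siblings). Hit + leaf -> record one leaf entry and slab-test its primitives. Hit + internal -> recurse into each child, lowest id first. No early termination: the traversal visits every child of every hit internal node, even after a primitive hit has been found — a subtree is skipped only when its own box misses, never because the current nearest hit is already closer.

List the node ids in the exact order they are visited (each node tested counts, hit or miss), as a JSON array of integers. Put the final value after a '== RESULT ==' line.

Walk:
N0 x:[-12,20] y:[-12,5] z:[-2,10] -> hit [-2,5], descend [10, 13]
  N10 x:[-12,20] y:[-12,-3] z:[5/3,10] -> miss, prune
  N13 x:[-1,18] y:[-7/2,5] z:[-2,6] -> hit [-1,5], descend [3, 14]
    N3 x:[6,18] y:[0,7/2] z:[-2,3] -> miss, prune
    N14 x:[-1,4] y:[-7/2,5] z:[8/3,6] -> hit [8/3,4], descend [2, 11]
      N2 x:[3,4] y:[4,5] z:[14/3,6] -> miss, prune
      N11 x:[-1,4] y:[-7/2,0] z:[8/3,5] -> miss, prune

7 AABB tests over nodes [0, 10, 13, 3, 14, 2, 11]; 0 leaves entered; closest miss.

== RESULT ==
[0, 10, 13, 3, 14, 2, 11]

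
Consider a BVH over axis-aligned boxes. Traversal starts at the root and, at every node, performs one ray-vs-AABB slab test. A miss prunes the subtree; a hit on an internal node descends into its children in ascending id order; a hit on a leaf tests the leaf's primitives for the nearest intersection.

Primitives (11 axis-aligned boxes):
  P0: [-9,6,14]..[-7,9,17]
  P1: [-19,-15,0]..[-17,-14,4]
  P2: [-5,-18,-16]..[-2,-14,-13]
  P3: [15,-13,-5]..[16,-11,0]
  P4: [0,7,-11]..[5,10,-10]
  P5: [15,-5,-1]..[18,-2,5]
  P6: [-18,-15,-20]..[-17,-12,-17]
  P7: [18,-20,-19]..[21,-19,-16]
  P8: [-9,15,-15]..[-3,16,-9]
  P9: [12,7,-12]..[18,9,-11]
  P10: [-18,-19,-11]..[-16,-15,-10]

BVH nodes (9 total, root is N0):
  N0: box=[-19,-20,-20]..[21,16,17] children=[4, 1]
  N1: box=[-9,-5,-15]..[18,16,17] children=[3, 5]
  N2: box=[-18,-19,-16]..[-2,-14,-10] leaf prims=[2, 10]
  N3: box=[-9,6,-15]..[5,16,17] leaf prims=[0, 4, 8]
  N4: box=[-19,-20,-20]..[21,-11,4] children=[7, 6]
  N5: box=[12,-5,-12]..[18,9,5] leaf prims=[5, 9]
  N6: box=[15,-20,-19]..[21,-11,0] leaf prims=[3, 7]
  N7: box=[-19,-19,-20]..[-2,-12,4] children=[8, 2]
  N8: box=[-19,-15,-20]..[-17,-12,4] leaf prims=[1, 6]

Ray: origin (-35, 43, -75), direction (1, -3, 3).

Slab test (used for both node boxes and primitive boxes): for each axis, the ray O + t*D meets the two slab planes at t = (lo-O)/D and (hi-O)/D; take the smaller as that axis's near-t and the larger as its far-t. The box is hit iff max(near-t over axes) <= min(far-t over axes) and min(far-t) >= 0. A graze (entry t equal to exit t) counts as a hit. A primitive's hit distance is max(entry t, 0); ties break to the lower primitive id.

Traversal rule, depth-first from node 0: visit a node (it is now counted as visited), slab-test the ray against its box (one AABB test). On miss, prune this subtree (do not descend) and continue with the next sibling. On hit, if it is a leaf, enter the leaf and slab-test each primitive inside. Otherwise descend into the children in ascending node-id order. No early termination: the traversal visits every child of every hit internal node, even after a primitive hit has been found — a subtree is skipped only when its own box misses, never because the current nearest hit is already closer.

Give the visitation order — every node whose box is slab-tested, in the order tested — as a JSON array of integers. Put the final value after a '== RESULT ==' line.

Trace the traversal:
N0 x:[16,56] y:[9,21] z:[55/3,92/3] -> hit [55/3,21], descend [1, 4]
  N1 x:[26,53] y:[9,16] z:[20,92/3] -> miss, prune
  N4 x:[16,56] y:[18,21] z:[55/3,79/3] -> hit [55/3,21], descend [6, 7]
    N6 x:[50,56] y:[18,21] z:[56/3,25] -> miss, prune
    N7 x:[16,33] y:[55/3,62/3] z:[55/3,79/3] -> hit [55/3,62/3], descend [2, 8]
      N2 x:[17,33] y:[19,62/3] z:[59/3,65/3] -> hit [59/3,62/3] leaf, test {P2(miss), P10(miss)}
      N8 x:[16,18] y:[55/3,58/3] z:[55/3,79/3] -> miss, prune

7 AABB tests over nodes [0, 1, 4, 6, 7, 2, 8]; 1 leaf entered; closest miss.

== RESULT ==
[0, 1, 4, 6, 7, 2, 8]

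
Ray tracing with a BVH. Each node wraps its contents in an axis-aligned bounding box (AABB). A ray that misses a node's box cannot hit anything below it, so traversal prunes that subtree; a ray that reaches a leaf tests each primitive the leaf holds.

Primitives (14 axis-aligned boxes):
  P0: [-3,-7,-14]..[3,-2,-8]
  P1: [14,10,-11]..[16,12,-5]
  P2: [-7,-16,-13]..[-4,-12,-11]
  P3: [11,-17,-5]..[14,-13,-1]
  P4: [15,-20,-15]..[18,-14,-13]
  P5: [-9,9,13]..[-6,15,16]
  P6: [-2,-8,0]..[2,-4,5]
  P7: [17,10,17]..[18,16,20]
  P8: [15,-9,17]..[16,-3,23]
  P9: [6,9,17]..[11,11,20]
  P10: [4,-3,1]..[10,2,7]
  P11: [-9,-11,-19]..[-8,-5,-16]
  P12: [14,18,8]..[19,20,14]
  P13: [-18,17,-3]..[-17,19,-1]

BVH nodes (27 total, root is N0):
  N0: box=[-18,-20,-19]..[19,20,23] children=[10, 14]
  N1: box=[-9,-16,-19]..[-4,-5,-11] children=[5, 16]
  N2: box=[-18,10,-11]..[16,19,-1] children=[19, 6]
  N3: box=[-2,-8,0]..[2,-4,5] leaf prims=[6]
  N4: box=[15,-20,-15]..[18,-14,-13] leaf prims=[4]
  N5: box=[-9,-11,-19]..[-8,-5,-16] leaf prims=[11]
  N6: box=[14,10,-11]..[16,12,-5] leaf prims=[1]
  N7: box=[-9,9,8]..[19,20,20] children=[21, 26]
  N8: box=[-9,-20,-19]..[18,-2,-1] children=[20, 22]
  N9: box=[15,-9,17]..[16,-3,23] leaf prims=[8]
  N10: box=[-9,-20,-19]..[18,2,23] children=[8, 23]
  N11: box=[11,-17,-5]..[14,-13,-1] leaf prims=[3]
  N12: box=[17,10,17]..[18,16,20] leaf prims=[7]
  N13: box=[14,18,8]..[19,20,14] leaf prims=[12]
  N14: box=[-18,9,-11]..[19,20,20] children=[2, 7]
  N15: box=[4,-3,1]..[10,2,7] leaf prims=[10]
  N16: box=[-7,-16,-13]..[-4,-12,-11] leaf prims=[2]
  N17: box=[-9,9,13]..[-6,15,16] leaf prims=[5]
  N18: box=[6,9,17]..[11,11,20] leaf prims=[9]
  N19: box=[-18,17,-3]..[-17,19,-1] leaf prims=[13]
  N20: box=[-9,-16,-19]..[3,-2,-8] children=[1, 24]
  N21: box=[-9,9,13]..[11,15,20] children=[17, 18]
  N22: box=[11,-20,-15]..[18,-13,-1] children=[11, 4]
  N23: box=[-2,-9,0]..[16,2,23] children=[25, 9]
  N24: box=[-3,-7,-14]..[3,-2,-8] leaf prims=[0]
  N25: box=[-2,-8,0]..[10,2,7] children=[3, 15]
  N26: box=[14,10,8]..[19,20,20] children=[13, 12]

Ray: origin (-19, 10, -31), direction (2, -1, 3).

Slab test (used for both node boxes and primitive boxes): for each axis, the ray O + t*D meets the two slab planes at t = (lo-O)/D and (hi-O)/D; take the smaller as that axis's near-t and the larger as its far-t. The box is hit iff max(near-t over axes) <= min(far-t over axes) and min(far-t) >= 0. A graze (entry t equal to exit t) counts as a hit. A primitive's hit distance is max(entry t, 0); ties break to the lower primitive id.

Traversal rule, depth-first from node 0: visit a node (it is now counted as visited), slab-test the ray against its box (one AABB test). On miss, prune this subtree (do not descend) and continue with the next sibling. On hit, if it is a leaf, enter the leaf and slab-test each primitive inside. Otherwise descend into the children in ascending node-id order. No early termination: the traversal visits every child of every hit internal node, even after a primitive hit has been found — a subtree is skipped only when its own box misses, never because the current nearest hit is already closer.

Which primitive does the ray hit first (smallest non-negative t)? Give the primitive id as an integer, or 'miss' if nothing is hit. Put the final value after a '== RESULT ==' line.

Walk:
N0 x:[1/2,19] y:[-10,30] z:[4,18] -> hit [4,18], descend [10, 14]
  N10 x:[5,37/2] y:[8,30] z:[4,18] -> hit [8,18], descend [8, 23]
    N8 x:[5,37/2] y:[12,30] z:[4,10] -> miss, prune
    N23 x:[17/2,35/2] y:[8,19] z:[31/3,18] -> hit [31/3,35/2], descend [9, 25]
      N9 x:[17,35/2] y:[13,19] z:[16,18] -> hit [17,35/2] leaf, test {P8@t=17}
      N25 x:[17/2,29/2] y:[8,18] z:[31/3,38/3] -> hit [31/3,38/3], descend [3, 15]
        N3 x:[17/2,21/2] y:[14,18] z:[31/3,12] -> miss, prune
        N15 x:[23/2,29/2] y:[8,13] z:[32/3,38/3] -> hit [23/2,38/3] leaf, test {P10@t=23/2}
  N14 x:[1/2,19] y:[-10,1] z:[20/3,17] -> miss, prune

9 AABB tests over nodes [0, 10, 8, 23, 9, 25, 3, 15, 14]; 2 leaves entered; closest P10.

== RESULT ==
10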